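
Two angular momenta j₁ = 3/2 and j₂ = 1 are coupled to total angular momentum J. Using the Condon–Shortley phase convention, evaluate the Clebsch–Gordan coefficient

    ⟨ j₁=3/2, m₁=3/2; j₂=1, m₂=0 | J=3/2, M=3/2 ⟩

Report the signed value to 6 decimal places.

+0.774597

j₁+j₂−J=1  J+j₁−j₂=2  J−j₁+j₂=1  j₁+j₂+J+1=5
(j₁±m₁, j₂±m₂, J±M) = (3,0,1,1,3,0)
P² = 12/5
sum k=0..0:
  [0] +1/2 = 1/2
S = 1/2
C² = P²·S² = 3/5 ; C = +0.774597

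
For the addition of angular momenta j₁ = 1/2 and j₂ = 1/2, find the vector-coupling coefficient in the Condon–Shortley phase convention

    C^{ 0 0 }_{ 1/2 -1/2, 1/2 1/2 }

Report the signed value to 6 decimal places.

triangle: 1!×0!×0!/2! = 1/2
(j±m)!: 0!×1!×1!×0!×0!×0! = 1
prefactor² = (2J+1)×Δ×N² = 1/2
  k=1: −1/(1!×0!×0!×0!×0!×0!) = -1
Σ = -1  ⇒  CG² = 1/2×(-1)² = 1/2
CG = −√(1/2) = -0.707107

-0.707107  (= −√(1/2))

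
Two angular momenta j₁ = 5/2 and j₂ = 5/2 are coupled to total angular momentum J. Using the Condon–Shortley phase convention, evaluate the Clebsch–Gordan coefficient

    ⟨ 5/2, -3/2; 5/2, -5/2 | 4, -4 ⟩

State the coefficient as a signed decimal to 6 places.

+√(1/2) ≈ +0.707107

triangle: 1!*4!*4!/10! = 576/3628800
(j±m)!: 1!*4!*0!*5!*0!*8! = 116121600
prefactor² = (2J+1)*Δ*N² = 165888
  k=0: +1/(0!*1!*4!*0!*0!*4!) = 1/576
Σ = 1/576  ⇒  CG² = 165888*1/576² = 1/2
CG = +√(1/2) = +0.707107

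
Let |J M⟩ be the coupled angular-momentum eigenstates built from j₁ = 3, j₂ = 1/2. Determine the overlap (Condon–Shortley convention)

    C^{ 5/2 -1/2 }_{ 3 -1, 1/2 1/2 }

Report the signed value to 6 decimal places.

√[6·1!5!0!/7! · 2!4!1!0!2!3!] = √(576/7)
  +(−1)^1/∏(1,0,3,0,2,0)! = -1/12  (running -1/12)
⟨..|..⟩ = √(576/7)·(-1/12) = -0.755929

-0.755929  (= −√(4/7))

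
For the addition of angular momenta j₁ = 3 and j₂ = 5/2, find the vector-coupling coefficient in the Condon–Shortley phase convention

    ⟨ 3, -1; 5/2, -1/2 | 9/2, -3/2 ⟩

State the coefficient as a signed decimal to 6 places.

-0.147122

triangle: 1!·5!·4!/11! = 2880/39916800
(j±m)!: 2!·4!·2!·3!·3!·6! = 2488320
prefactor² = (2J+1)·Δ·N² = 138240/77
  k=0: +1/(0!·1!·4!·2!·1!·2!) = 1/96
  k=1: −1/(1!·0!·3!·1!·2!·3!) = -1/72
Σ = -1/288  ⇒  CG² = 138240/77·(-1/288)² = 5/231
CG = −√(5/231) = -0.147122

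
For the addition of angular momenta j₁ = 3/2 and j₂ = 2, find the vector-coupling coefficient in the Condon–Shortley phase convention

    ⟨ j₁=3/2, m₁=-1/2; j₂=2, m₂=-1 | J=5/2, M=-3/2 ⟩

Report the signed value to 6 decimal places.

j₁+j₂−J=1  J+j₁−j₂=2  J−j₁+j₂=3  j₁+j₂+J+1=7
(j₁±m₁, j₂±m₂, J±M) = (1,2,1,3,1,4)
P² = 144/35
sum k=0..1:
  [0] +1/4 = 1/4
  [1] −1/6 = -1/6
S = 1/12
C² = P²·S² = 1/35 ; C = +0.169031

+√(1/35) ≈ +0.169031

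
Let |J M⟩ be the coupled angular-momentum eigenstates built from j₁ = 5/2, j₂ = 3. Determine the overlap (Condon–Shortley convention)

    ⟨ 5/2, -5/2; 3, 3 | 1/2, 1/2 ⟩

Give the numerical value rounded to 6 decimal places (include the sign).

−√(2/7) ≈ -0.534522

√[2·5!0!1!/7! · 0!5!6!0!1!0!] = √(28800/7)
  +(−1)^5/∏(5,0,0,1,0,0)! = -1/120  (running -1/120)
⟨..|..⟩ = √(28800/7)·(-1/120) = -0.534522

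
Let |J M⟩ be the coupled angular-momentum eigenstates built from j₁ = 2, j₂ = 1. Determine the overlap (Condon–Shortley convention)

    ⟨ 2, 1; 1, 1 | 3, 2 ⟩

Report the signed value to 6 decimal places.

j₁+j₂−J=0  J+j₁−j₂=4  J−j₁+j₂=2  j₁+j₂+J+1=7
(j₁±m₁, j₂±m₂, J±M) = (3,1,2,0,5,1)
P² = 96
sum k=0..0:
  [0] +1/12 = 1/12
S = 1/12
C² = P²·S² = 2/3 ; C = +0.816497

+√(2/3) = +0.816497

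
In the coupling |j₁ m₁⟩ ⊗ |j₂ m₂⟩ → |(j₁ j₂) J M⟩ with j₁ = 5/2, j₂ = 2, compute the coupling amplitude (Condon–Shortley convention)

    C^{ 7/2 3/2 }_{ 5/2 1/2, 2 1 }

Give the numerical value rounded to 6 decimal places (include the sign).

j₁+j₂−J=1  J+j₁−j₂=4  J−j₁+j₂=3  j₁+j₂+J+1=9
(j₁±m₁, j₂±m₂, J±M) = (3,2,3,1,5,2)
P² = 384/7
sum k=0..1:
  [0] +1/24 = 1/24
  [1] −1/12 = -1/12
S = -1/24
C² = P²·S² = 2/21 ; C = -0.308607

−√(2/21) = -0.308607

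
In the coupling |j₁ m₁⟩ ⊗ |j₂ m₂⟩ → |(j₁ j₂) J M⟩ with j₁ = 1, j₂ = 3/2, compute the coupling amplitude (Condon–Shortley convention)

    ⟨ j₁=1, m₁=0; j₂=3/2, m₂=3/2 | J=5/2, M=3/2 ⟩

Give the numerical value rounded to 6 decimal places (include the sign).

+0.632456  (= +√(2/5))

triangle: 0!*2!*3!/6! = 12/720
(j±m)!: 1!*1!*3!*0!*4!*1! = 144
prefactor² = (2J+1)*Δ*N² = 72/5
  k=0: +1/(0!*0!*1!*3!*1!*0!) = 1/6
Σ = 1/6  ⇒  CG² = 72/5*1/6² = 2/5
CG = +√(2/5) = +0.632456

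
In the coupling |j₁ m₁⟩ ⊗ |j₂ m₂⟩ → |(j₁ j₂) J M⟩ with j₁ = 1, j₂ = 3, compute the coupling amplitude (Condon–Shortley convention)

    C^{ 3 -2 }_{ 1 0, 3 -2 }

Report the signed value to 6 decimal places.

√[7·1!1!5!/8! · 1!1!1!5!1!5!] = √(300)
  +(−1)^0/∏(0,1,1,1,0,4)! = 1/24  (running 1/24)
  +(−1)^1/∏(1,0,0,0,1,5)! = -1/120  (running 1/30)
⟨..|..⟩ = √(300)·(1/30) = +0.577350

+√(1/3) ≈ +0.577350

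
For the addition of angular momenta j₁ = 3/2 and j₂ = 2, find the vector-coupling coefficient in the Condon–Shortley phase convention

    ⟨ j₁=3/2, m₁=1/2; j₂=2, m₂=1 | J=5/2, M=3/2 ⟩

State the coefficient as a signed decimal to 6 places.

triangle: 1!×2!×3!/7! = 12/5040
(j±m)!: 2!×1!×3!×1!×4!×1! = 288
prefactor² = (2J+1)×Δ×N² = 144/35
  k=0: +1/(0!×1!×1!×3!×1!×0!) = 1/6
  k=1: −1/(1!×0!×0!×2!×2!×1!) = -1/4
Σ = -1/12  ⇒  CG² = 144/35×(-1/12)² = 1/35
CG = −√(1/35) = -0.169031

−√(1/35) = -0.169031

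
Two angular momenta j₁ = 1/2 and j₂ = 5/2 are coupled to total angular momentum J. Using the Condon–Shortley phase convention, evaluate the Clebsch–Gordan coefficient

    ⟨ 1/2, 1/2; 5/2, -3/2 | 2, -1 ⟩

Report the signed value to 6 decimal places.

triangle: 1!*0!*4!/6! = 24/720
(j±m)!: 1!*0!*1!*4!*1!*3! = 144
prefactor² = (2J+1)*Δ*N² = 24
  k=0: +1/(0!*1!*0!*1!*0!*3!) = 1/6
Σ = 1/6  ⇒  CG² = 24*1/6² = 2/3
CG = +√(2/3) = +0.816497

+0.816497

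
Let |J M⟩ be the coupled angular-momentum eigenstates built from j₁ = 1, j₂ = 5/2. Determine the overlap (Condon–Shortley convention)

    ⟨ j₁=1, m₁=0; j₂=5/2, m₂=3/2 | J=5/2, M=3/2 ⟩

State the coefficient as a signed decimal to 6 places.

−√(9/35) = -0.507093

triangle: 1!×1!×4!/7! = 24/5040
(j±m)!: 1!×1!×4!×1!×4!×1! = 576
prefactor² = (2J+1)×Δ×N² = 576/35
  k=0: +1/(0!×1!×1!×4!×0!×0!) = 1/24
  k=1: −1/(1!×0!×0!×3!×1!×1!) = -1/6
Σ = -1/8  ⇒  CG² = 576/35×(-1/8)² = 9/35
CG = −√(9/35) = -0.507093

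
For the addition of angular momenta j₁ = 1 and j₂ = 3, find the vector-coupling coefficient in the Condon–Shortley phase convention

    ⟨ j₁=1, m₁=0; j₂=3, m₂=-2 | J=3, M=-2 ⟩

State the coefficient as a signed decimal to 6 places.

+√(1/3) = +0.577350

j₁+j₂−J=1  J+j₁−j₂=1  J−j₁+j₂=5  j₁+j₂+J+1=8
(j₁±m₁, j₂±m₂, J±M) = (1,1,1,5,1,5)
P² = 300
sum k=0..1:
  [0] +1/24 = 1/24
  [1] −1/120 = -1/120
S = 1/30
C² = P²·S² = 1/3 ; C = +0.577350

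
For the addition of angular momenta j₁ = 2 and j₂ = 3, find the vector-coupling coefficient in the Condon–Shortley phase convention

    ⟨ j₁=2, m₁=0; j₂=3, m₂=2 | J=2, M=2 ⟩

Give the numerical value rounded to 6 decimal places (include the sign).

√[5·3!1!3!/8! · 2!2!5!1!4!0!] = √(360/7)
  +(−1)^2/∏(2,1,0,3,1,0)! = 1/12  (running 1/12)
⟨..|..⟩ = √(360/7)·(1/12) = +0.597614

+√(5/14) = +0.597614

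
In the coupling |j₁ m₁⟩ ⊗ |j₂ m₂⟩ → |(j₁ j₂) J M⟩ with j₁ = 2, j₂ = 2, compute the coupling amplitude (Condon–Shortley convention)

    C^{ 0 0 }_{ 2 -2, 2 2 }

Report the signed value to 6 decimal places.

triangle: 4!×0!×0!/5! = 24/120
(j±m)!: 0!×4!×4!×0!×0!×0! = 576
prefactor² = (2J+1)×Δ×N² = 576/5
  k=4: +1/(4!×0!×0!×0!×0!×0!) = 1/24
Σ = 1/24  ⇒  CG² = 576/5×1/24² = 1/5
CG = +√(1/5) = +0.447214

+0.447214  (= +√(1/5))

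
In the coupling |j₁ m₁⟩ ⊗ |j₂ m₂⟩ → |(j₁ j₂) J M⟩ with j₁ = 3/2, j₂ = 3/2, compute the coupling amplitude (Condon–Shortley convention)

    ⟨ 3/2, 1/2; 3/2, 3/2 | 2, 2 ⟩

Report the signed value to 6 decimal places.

j₁+j₂−J=1  J+j₁−j₂=2  J−j₁+j₂=2  j₁+j₂+J+1=6
(j₁±m₁, j₂±m₂, J±M) = (2,1,3,0,4,0)
P² = 8
sum k=1..1:
  [1] −1/4 = -1/4
S = -1/4
C² = P²·S² = 1/2 ; C = -0.707107

-0.707107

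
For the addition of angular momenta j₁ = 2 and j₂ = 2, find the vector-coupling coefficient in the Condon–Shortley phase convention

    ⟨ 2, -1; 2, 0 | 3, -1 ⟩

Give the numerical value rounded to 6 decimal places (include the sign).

√[7·1!3!3!/8! · 1!3!2!2!2!4!] = √(36/5)
  +(−1)^0/∏(0,1,3,2,0,1)! = 1/12  (running 1/12)
  +(−1)^1/∏(1,0,2,1,1,2)! = -1/4  (running -1/6)
⟨..|..⟩ = √(36/5)·(-1/6) = -0.447214

-0.447214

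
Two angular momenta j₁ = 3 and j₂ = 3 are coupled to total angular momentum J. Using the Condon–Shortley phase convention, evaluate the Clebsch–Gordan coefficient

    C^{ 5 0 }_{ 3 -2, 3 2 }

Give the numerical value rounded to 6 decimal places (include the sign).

j₁+j₂−J=1  J+j₁−j₂=5  J−j₁+j₂=5  j₁+j₂+J+1=12
(j₁±m₁, j₂±m₂, J±M) = (1,5,5,1,5,5)
P² = 480000/7
sum k=0..1:
  [0] +1/14400 = 1/14400
  [1] −1/576 = -1/576
S = -1/600
C² = P²·S² = 4/21 ; C = -0.436436

-0.436436  (= −√(4/21))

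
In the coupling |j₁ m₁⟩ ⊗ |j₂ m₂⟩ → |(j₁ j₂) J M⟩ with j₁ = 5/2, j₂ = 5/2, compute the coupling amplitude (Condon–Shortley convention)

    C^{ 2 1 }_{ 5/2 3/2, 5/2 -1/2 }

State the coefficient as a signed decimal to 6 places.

√[5·3!2!2!/8! · 4!1!2!3!3!1!] = √(36/7)
  +(−1)^0/∏(0,3,1,2,1,0)! = 1/12  (running 1/12)
  +(−1)^1/∏(1,2,0,1,2,1)! = -1/4  (running -1/6)
⟨..|..⟩ = √(36/7)·(-1/6) = -0.377964

-0.377964  (= −√(1/7))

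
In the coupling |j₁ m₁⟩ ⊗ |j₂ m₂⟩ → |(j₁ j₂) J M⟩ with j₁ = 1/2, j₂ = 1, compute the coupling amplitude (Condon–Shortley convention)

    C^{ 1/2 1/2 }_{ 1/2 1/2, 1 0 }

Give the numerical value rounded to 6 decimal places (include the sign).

√[2·1!0!1!/3! · 1!0!1!1!1!0!] = √(1/3)
  +(−1)^0/∏(0,1,0,1,0,0)! = 1  (running 1)
⟨..|..⟩ = √(1/3)·(1) = +0.577350

+0.577350  (= +√(1/3))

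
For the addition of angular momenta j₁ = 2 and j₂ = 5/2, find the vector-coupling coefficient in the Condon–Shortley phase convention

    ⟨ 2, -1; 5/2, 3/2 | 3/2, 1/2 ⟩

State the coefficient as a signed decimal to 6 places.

+0.138013  (= +√(2/105))

j₁+j₂−J=3  J+j₁−j₂=1  J−j₁+j₂=2  j₁+j₂+J+1=7
(j₁±m₁, j₂±m₂, J±M) = (1,3,4,1,2,1)
P² = 96/35
sum k=2..3:
  [2] +1/4 = 1/4
  [3] −1/6 = -1/6
S = 1/12
C² = P²·S² = 2/105 ; C = +0.138013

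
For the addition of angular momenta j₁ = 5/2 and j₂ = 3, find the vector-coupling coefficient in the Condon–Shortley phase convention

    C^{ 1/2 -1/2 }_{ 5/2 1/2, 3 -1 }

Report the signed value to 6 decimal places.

triangle: 5!×0!×1!/7! = 120/5040
(j±m)!: 3!×2!×2!×4!×0!×1! = 576
prefactor² = (2J+1)×Δ×N² = 192/7
  k=2: +1/(2!×3!×0!×0!×0!×1!) = 1/12
Σ = 1/12  ⇒  CG² = 192/7×1/12² = 4/21
CG = +√(4/21) = +0.436436

+0.436436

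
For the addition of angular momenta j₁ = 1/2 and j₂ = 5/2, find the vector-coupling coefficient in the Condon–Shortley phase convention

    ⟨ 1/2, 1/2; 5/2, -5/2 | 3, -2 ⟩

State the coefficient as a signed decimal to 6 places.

+0.408248

triangle: 0!×1!×5!/7! = 120/5040
(j±m)!: 1!×0!×0!×5!×1!×5! = 14400
prefactor² = (2J+1)×Δ×N² = 2400
  k=0: +1/(0!×0!×0!×0!×1!×5!) = 1/120
Σ = 1/120  ⇒  CG² = 2400×1/120² = 1/6
CG = +√(1/6) = +0.408248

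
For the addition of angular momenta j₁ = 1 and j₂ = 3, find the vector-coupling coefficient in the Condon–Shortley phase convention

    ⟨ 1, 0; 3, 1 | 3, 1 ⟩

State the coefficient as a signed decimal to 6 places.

triangle: 1!·1!·5!/8! = 120/40320
(j±m)!: 1!·1!·4!·2!·4!·2! = 2304
prefactor² = (2J+1)·Δ·N² = 48
  k=0: +1/(0!·1!·1!·4!·0!·1!) = 1/24
  k=1: −1/(1!·0!·0!·3!·1!·2!) = -1/12
Σ = -1/24  ⇒  CG² = 48·(-1/24)² = 1/12
CG = −√(1/12) = -0.288675

-0.288675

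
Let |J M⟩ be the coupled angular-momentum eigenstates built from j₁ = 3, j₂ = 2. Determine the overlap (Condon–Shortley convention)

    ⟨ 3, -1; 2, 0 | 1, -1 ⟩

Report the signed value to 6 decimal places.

+0.414039  (= +√(6/35))

triangle: 4!*2!*0!/7! = 48/5040
(j±m)!: 2!*4!*2!*2!*0!*2! = 384
prefactor² = (2J+1)*Δ*N² = 384/35
  k=2: +1/(2!*2!*2!*0!*0!*0!) = 1/8
Σ = 1/8  ⇒  CG² = 384/35*1/8² = 6/35
CG = +√(6/35) = +0.414039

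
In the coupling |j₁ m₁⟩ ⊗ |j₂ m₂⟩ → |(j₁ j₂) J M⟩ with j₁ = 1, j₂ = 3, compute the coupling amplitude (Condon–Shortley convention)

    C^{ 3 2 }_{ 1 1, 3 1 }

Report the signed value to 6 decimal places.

triangle: 1!×1!×5!/8! = 120/40320
(j±m)!: 2!×0!×4!×2!×5!×1! = 11520
prefactor² = (2J+1)×Δ×N² = 240
  k=0: +1/(0!×1!×0!×4!×1!×1!) = 1/24
Σ = 1/24  ⇒  CG² = 240×1/24² = 5/12
CG = +√(5/12) = +0.645497

+0.645497  (= +√(5/12))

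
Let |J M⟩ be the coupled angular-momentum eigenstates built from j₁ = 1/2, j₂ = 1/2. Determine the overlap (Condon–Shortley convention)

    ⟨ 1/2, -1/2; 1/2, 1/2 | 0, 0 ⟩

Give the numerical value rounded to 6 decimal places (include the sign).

j₁+j₂−J=1  J+j₁−j₂=0  J−j₁+j₂=0  j₁+j₂+J+1=2
(j₁±m₁, j₂±m₂, J±M) = (0,1,1,0,0,0)
P² = 1/2
sum k=1..1:
  [1] −1/1 = -1
S = -1
C² = P²·S² = 1/2 ; C = -0.707107

-0.707107  (= −√(1/2))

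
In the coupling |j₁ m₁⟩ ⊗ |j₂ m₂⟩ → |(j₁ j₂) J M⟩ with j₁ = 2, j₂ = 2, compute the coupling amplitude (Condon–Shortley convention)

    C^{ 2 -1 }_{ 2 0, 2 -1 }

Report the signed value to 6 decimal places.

-0.267261

triangle: 2!·2!·2!/7! = 8/5040
(j±m)!: 2!·2!·1!·3!·1!·3! = 144
prefactor² = (2J+1)·Δ·N² = 8/7
  k=0: +1/(0!·2!·2!·1!·0!·1!) = 1/4
  k=1: −1/(1!·1!·1!·0!·1!·2!) = -1/2
Σ = -1/4  ⇒  CG² = 8/7·(-1/4)² = 1/14
CG = −√(1/14) = -0.267261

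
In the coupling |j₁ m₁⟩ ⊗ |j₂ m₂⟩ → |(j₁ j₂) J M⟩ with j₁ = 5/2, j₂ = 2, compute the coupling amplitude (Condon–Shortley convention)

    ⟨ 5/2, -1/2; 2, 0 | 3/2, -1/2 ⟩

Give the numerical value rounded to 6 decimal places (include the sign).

√[4·3!2!1!/7! · 2!3!2!2!1!2!] = √(32/35)
  +(−1)^1/∏(1,2,2,1,0,0)! = -1/4  (running -1/4)
  +(−1)^2/∏(2,1,1,0,1,1)! = 1/2  (running 1/4)
⟨..|..⟩ = √(32/35)·(1/4) = +0.239046

+0.239046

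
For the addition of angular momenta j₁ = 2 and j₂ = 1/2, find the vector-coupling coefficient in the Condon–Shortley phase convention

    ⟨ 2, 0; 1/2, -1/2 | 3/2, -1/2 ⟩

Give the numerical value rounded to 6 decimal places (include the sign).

triangle: 1!×3!×0!/5! = 6/120
(j±m)!: 2!×2!×0!×1!×1!×2! = 8
prefactor² = (2J+1)×Δ×N² = 8/5
  k=0: +1/(0!×1!×2!×0!×1!×0!) = 1/2
Σ = 1/2  ⇒  CG² = 8/5×1/2² = 2/5
CG = +√(2/5) = +0.632456

+0.632456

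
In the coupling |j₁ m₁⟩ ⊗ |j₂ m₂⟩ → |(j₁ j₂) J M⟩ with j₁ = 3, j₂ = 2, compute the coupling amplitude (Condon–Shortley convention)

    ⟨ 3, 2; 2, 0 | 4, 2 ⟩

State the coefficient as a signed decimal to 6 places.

+0.585540

triangle: 1!*5!*3!/10! = 720/3628800
(j±m)!: 5!*1!*2!*2!*6!*2! = 691200
prefactor² = (2J+1)*Δ*N² = 8640/7
  k=0: +1/(0!*1!*1!*2!*4!*1!) = 1/48
  k=1: −1/(1!*0!*0!*1!*5!*2!) = -1/240
Σ = 1/60  ⇒  CG² = 8640/7*1/60² = 12/35
CG = +√(12/35) = +0.585540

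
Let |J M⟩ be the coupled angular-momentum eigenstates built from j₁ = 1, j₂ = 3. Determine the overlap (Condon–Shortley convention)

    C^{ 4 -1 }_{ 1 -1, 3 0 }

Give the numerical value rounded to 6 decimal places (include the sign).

+√(5/14) ≈ +0.597614

√[9·0!2!6!/9! · 0!2!3!3!3!5!] = √(12960/7)
  +(−1)^0/∏(0,0,2,3,0,3)! = 1/72  (running 1/72)
⟨..|..⟩ = √(12960/7)·(1/72) = +0.597614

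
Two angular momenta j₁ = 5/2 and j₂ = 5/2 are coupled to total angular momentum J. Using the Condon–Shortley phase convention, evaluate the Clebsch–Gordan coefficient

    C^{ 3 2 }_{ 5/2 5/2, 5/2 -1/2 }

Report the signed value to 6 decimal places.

+0.645497  (= +√(5/12))

j₁+j₂−J=2  J+j₁−j₂=3  J−j₁+j₂=3  j₁+j₂+J+1=9
(j₁±m₁, j₂±m₂, J±M) = (5,0,2,3,5,1)
P² = 240
sum k=0..0:
  [0] +1/24 = 1/24
S = 1/24
C² = P²·S² = 5/12 ; C = +0.645497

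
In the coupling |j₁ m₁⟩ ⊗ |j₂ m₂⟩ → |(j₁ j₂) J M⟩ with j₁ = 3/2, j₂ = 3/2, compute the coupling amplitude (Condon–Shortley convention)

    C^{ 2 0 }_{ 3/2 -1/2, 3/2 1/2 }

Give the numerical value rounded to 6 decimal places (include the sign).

j₁+j₂−J=1  J+j₁−j₂=2  J−j₁+j₂=2  j₁+j₂+J+1=6
(j₁±m₁, j₂±m₂, J±M) = (1,2,2,1,2,2)
P² = 4/9
sum k=0..1:
  [0] +1/4 = 1/4
  [1] −1/1 = -1
S = -3/4
C² = P²·S² = 1/4 ; C = -0.500000

−√(1/4) ≈ -0.500000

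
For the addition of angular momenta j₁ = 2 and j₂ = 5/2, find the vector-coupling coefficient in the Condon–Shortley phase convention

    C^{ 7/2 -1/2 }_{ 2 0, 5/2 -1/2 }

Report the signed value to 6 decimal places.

√[8·1!3!4!/9! · 2!2!2!3!3!4!] = √(768/35)
  +(−1)^0/∏(0,1,2,2,1,2)! = 1/8  (running 1/8)
  +(−1)^1/∏(1,0,1,1,2,3)! = -1/12  (running 1/24)
⟨..|..⟩ = √(768/35)·(1/24) = +0.195180

+0.195180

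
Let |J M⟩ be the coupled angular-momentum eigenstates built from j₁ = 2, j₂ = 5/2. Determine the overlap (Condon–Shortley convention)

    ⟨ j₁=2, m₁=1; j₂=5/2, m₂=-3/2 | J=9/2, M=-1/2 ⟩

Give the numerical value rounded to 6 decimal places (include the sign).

triangle: 0!·4!·5!/10! = 2880/3628800
(j±m)!: 3!·1!·1!·4!·4!·5! = 414720
prefactor² = (2J+1)·Δ·N² = 23040/7
  k=0: +1/(0!·0!·1!·1!·3!·4!) = 1/144
Σ = 1/144  ⇒  CG² = 23040/7·1/144² = 10/63
CG = +√(10/63) = +0.398410

+0.398410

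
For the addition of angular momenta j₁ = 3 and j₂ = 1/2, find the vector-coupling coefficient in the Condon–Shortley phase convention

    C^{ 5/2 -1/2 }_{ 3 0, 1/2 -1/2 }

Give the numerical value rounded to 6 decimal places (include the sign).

+0.654654  (= +√(3/7))

triangle: 1!*5!*0!/7! = 120/5040
(j±m)!: 3!*3!*0!*1!*2!*3! = 432
prefactor² = (2J+1)*Δ*N² = 432/7
  k=0: +1/(0!*1!*3!*0!*2!*0!) = 1/12
Σ = 1/12  ⇒  CG² = 432/7*1/12² = 3/7
CG = +√(3/7) = +0.654654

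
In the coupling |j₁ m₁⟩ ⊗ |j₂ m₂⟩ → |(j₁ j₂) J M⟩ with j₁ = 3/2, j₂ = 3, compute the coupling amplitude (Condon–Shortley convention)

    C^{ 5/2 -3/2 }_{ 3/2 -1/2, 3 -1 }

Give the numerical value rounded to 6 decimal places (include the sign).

-0.591608  (= −√(7/20))

triangle: 2!×1!×4!/8! = 48/40320
(j±m)!: 1!×2!×2!×4!×1!×4! = 2304
prefactor² = (2J+1)×Δ×N² = 576/35
  k=1: −1/(1!×1!×1!×1!×0!×3!) = -1/6
  k=2: +1/(2!×0!×0!×0!×1!×4!) = 1/48
Σ = -7/48  ⇒  CG² = 576/35×(-7/48)² = 7/20
CG = −√(7/20) = -0.591608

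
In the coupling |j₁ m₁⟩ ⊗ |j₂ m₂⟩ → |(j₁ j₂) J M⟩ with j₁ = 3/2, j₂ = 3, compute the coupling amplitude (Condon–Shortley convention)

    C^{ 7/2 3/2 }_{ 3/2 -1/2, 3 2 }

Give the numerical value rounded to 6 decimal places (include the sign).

triangle: 1!×2!×5!/9! = 240/362880
(j±m)!: 1!×2!×5!×1!×5!×2! = 57600
prefactor² = (2J+1)×Δ×N² = 6400/21
  k=0: +1/(0!×1!×2!×5!×0!×0!) = 1/240
  k=1: −1/(1!×0!×1!×4!×1!×1!) = -1/24
Σ = -3/80  ⇒  CG² = 6400/21×(-3/80)² = 3/7
CG = −√(3/7) = -0.654654

−√(3/7) ≈ -0.654654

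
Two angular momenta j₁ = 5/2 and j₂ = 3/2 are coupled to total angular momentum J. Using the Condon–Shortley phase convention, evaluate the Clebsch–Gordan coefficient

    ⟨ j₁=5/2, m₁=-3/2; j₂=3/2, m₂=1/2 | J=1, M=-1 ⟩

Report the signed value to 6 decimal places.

j₁+j₂−J=3  J+j₁−j₂=2  J−j₁+j₂=0  j₁+j₂+J+1=6
(j₁±m₁, j₂±m₂, J±M) = (1,4,2,1,0,2)
P² = 24/5
sum k=2..2:
  [2] +1/4 = 1/4
S = 1/4
C² = P²·S² = 3/10 ; C = +0.547723

+0.547723  (= +√(3/10))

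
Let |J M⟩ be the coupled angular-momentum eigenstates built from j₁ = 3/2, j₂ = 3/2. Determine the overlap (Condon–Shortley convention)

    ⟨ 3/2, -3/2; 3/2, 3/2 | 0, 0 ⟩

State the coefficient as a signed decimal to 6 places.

−√(1/4) ≈ -0.500000

triangle: 3!·0!·0!/4! = 6/24
(j±m)!: 0!·3!·3!·0!·0!·0! = 36
prefactor² = (2J+1)·Δ·N² = 9
  k=3: −1/(3!·0!·0!·0!·0!·0!) = -1/6
Σ = -1/6  ⇒  CG² = 9·(-1/6)² = 1/4
CG = −√(1/4) = -0.500000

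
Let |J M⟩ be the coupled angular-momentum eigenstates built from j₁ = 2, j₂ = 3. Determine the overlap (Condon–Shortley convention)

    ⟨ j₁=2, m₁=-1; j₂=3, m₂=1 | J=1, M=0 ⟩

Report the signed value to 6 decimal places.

-0.478091

√[3·4!0!2!/7! · 1!3!4!2!1!1!] = √(288/35)
  +(−1)^3/∏(3,1,0,1,0,1)! = -1/6  (running -1/6)
⟨..|..⟩ = √(288/35)·(-1/6) = -0.478091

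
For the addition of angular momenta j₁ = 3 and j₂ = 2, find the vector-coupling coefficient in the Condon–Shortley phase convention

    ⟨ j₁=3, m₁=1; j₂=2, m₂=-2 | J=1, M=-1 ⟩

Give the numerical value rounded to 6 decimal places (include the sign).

+0.169031

j₁+j₂−J=4  J+j₁−j₂=2  J−j₁+j₂=0  j₁+j₂+J+1=7
(j₁±m₁, j₂±m₂, J±M) = (4,2,0,4,0,2)
P² = 2304/35
sum k=0..0:
  [0] +1/48 = 1/48
S = 1/48
C² = P²·S² = 1/35 ; C = +0.169031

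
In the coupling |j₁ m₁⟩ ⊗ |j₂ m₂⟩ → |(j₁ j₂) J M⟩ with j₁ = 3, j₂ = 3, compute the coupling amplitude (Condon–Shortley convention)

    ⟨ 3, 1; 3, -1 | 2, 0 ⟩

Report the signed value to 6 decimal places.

-0.327327  (= −√(3/28))

j₁+j₂−J=4  J+j₁−j₂=2  J−j₁+j₂=2  j₁+j₂+J+1=9
(j₁±m₁, j₂±m₂, J±M) = (4,2,2,4,2,2)
P² = 256/21
sum k=0..2:
  [0] +1/96 = 1/96
  [1] −1/6 = -1/6
  [2] +1/16 = 1/16
S = -3/32
C² = P²·S² = 3/28 ; C = -0.327327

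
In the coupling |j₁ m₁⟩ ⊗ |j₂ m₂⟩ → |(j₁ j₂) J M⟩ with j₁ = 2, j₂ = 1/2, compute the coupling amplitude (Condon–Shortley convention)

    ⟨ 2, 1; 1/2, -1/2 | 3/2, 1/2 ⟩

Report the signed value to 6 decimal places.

+√(3/5) ≈ +0.774597

j₁+j₂−J=1  J+j₁−j₂=3  J−j₁+j₂=0  j₁+j₂+J+1=5
(j₁±m₁, j₂±m₂, J±M) = (3,1,0,1,2,1)
P² = 12/5
sum k=0..0:
  [0] +1/2 = 1/2
S = 1/2
C² = P²·S² = 3/5 ; C = +0.774597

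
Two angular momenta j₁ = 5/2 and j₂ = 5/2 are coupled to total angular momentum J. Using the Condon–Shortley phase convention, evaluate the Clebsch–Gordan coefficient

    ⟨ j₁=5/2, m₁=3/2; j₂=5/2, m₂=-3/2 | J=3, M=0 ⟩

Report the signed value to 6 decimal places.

+√(49/180) ≈ +0.521749

triangle: 2!*3!*3!/9! = 72/362880
(j±m)!: 4!*1!*1!*4!*3!*3! = 20736
prefactor² = (2J+1)*Δ*N² = 144/5
  k=0: +1/(0!*2!*1!*1!*2!*2!) = 1/8
  k=1: −1/(1!*1!*0!*0!*3!*3!) = -1/36
Σ = 7/72  ⇒  CG² = 144/5*7/72² = 49/180
CG = +√(49/180) = +0.521749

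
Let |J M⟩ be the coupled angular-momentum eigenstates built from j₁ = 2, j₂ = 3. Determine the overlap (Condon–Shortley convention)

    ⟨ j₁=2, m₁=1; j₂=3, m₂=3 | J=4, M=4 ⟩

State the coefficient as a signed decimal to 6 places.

triangle: 1!·3!·5!/10! = 720/3628800
(j±m)!: 3!·1!·6!·0!·8!·0! = 174182400
prefactor² = (2J+1)·Δ·N² = 311040
  k=1: −1/(1!·0!·0!·5!·3!·0!) = -1/720
Σ = -1/720  ⇒  CG² = 311040·(-1/720)² = 3/5
CG = −√(3/5) = -0.774597

−√(3/5) ≈ -0.774597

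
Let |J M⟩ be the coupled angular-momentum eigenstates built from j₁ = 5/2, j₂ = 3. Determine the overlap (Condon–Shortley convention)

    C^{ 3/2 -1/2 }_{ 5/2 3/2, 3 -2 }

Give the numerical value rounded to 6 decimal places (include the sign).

triangle: 4!*1!*2!/8! = 48/40320
(j±m)!: 4!*1!*1!*5!*1!*2! = 5760
prefactor² = (2J+1)*Δ*N² = 192/7
  k=0: +1/(0!*4!*1!*1!*0!*1!) = 1/24
  k=1: −1/(1!*3!*0!*0!*1!*2!) = -1/12
Σ = -1/24  ⇒  CG² = 192/7*(-1/24)² = 1/21
CG = −√(1/21) = -0.218218

−√(1/21) = -0.218218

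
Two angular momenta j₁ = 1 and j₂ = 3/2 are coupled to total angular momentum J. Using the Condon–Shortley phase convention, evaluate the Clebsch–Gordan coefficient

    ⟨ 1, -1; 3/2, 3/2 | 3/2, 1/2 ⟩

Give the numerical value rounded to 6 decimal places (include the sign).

−√(2/5) ≈ -0.632456

triangle: 1!×1!×2!/5! = 2/120
(j±m)!: 0!×2!×3!×0!×2!×1! = 24
prefactor² = (2J+1)×Δ×N² = 8/5
  k=1: −1/(1!×0!×1!×2!×0!×0!) = -1/2
Σ = -1/2  ⇒  CG² = 8/5×(-1/2)² = 2/5
CG = −√(2/5) = -0.632456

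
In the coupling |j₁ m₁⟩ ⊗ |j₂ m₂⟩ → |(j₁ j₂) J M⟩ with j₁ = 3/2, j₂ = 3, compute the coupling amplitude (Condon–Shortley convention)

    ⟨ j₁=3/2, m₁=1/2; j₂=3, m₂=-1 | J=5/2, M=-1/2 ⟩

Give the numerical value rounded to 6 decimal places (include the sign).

-0.119523

triangle: 2!×1!×4!/8! = 48/40320
(j±m)!: 2!×1!×2!×4!×2!×3! = 1152
prefactor² = (2J+1)×Δ×N² = 288/35
  k=0: +1/(0!×2!×1!×2!×0!×2!) = 1/8
  k=1: −1/(1!×1!×0!×1!×1!×3!) = -1/6
Σ = -1/24  ⇒  CG² = 288/35×(-1/24)² = 1/70
CG = −√(1/70) = -0.119523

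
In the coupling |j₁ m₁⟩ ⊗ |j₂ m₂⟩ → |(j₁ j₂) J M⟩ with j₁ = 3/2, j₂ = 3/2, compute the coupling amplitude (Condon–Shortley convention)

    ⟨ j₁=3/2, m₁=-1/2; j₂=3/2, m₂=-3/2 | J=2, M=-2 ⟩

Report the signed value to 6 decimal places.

+0.707107

j₁+j₂−J=1  J+j₁−j₂=2  J−j₁+j₂=2  j₁+j₂+J+1=6
(j₁±m₁, j₂±m₂, J±M) = (1,2,0,3,0,4)
P² = 8
sum k=0..0:
  [0] +1/4 = 1/4
S = 1/4
C² = P²·S² = 1/2 ; C = +0.707107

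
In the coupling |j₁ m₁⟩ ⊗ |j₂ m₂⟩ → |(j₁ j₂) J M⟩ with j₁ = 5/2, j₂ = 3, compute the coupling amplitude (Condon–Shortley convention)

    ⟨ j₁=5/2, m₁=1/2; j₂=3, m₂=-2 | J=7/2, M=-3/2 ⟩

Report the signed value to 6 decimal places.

+0.308607  (= +√(2/21))

j₁+j₂−J=2  J+j₁−j₂=3  J−j₁+j₂=4  j₁+j₂+J+1=10
(j₁±m₁, j₂±m₂, J±M) = (3,2,1,5,2,5)
P² = 1536/7
sum k=0..1:
  [0] +1/24 = 1/24
  [1] −1/48 = -1/48
S = 1/48
C² = P²·S² = 2/21 ; C = +0.308607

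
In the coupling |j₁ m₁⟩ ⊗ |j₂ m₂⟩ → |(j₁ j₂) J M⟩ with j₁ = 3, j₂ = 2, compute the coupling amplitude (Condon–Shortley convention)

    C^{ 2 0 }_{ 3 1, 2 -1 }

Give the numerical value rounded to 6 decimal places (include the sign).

triangle: 3!×3!×1!/8! = 36/40320
(j±m)!: 4!×2!×1!×3!×2!×2! = 1152
prefactor² = (2J+1)×Δ×N² = 36/7
  k=0: +1/(0!×3!×2!×1!×1!×0!) = 1/12
  k=1: −1/(1!×2!×1!×0!×2!×1!) = -1/4
Σ = -1/6  ⇒  CG² = 36/7×(-1/6)² = 1/7
CG = −√(1/7) = -0.377964

-0.377964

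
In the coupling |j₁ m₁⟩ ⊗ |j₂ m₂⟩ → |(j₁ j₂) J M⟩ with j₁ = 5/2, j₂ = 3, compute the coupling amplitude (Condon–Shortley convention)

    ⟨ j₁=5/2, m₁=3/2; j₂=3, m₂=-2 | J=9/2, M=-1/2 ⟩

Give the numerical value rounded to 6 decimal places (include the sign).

j₁+j₂−J=1  J+j₁−j₂=4  J−j₁+j₂=5  j₁+j₂+J+1=11
(j₁±m₁, j₂±m₂, J±M) = (4,1,1,5,4,5)
P² = 460800/77
sum k=0..1:
  [0] +1/144 = 1/144
  [1] −1/2880 = -1/2880
S = 19/2880
C² = P²·S² = 361/1386 ; C = +0.510355

+0.510355  (= +√(361/1386))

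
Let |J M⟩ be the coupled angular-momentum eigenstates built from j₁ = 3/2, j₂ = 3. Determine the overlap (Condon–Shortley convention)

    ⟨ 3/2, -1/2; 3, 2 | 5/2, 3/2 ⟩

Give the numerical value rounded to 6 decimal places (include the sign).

√[6·2!1!4!/8! · 1!2!5!1!4!1!] = √(288/7)
  +(−1)^1/∏(1,1,1,4,0,0)! = -1/24  (running -1/24)
  +(−1)^2/∏(2,0,0,3,1,1)! = 1/12  (running 1/24)
⟨..|..⟩ = √(288/7)·(1/24) = +0.267261

+0.267261  (= +√(1/14))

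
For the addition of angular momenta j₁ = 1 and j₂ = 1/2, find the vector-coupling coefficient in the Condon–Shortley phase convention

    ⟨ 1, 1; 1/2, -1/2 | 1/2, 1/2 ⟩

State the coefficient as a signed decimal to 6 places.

+0.816497  (= +√(2/3))

j₁+j₂−J=1  J+j₁−j₂=1  J−j₁+j₂=0  j₁+j₂+J+1=3
(j₁±m₁, j₂±m₂, J±M) = (2,0,0,1,1,0)
P² = 2/3
sum k=0..0:
  [0] +1/1 = 1
S = 1
C² = P²·S² = 2/3 ; C = +0.816497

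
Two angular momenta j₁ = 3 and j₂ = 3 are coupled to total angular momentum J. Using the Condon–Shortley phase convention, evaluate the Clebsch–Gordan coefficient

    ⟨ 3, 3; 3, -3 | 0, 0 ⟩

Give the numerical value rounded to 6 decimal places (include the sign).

+0.377964

triangle: 6!·0!·0!/7! = 720/5040
(j±m)!: 6!·0!·0!·6!·0!·0! = 518400
prefactor² = (2J+1)·Δ·N² = 518400/7
  k=0: +1/(0!·6!·0!·0!·0!·0!) = 1/720
Σ = 1/720  ⇒  CG² = 518400/7·1/720² = 1/7
CG = +√(1/7) = +0.377964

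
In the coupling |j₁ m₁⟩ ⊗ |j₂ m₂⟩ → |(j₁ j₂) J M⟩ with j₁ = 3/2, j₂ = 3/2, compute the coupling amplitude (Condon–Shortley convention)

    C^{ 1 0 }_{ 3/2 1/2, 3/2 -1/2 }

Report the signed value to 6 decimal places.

√[3·2!1!1!/5! · 2!1!1!2!1!1!] = √(1/5)
  +(−1)^0/∏(0,2,1,1,0,0)! = 1/2  (running 1/2)
  +(−1)^1/∏(1,1,0,0,1,1)! = -1  (running -1/2)
⟨..|..⟩ = √(1/5)·(-1/2) = -0.223607

−√(1/20) ≈ -0.223607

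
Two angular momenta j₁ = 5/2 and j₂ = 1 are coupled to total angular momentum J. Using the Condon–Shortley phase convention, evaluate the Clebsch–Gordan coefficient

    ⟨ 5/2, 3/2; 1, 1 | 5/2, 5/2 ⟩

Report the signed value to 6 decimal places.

√[6·1!4!1!/7! · 4!1!2!0!5!0!] = √(1152/7)
  +(−1)^1/∏(1,0,0,1,4,0)! = -1/24  (running -1/24)
⟨..|..⟩ = √(1152/7)·(-1/24) = -0.534522

-0.534522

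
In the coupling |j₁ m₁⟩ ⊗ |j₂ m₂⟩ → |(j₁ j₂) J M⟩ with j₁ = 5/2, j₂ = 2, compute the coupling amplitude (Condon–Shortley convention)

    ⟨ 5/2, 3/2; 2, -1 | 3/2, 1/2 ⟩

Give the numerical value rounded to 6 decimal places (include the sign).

−√(2/105) ≈ -0.138013

j₁+j₂−J=3  J+j₁−j₂=2  J−j₁+j₂=1  j₁+j₂+J+1=7
(j₁±m₁, j₂±m₂, J±M) = (4,1,1,3,2,1)
P² = 96/35
sum k=0..1:
  [0] +1/6 = 1/6
  [1] −1/4 = -1/4
S = -1/12
C² = P²·S² = 2/105 ; C = -0.138013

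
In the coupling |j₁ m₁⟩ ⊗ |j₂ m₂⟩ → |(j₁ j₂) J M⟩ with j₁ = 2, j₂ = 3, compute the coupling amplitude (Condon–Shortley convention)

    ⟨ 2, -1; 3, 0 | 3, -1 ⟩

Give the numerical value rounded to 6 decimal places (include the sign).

√[7·2!2!4!/9! · 1!3!3!3!2!4!] = √(96/5)
  +(−1)^1/∏(1,1,2,2,0,2)! = -1/8  (running -1/8)
  +(−1)^2/∏(2,0,1,1,1,3)! = 1/12  (running -1/24)
⟨..|..⟩ = √(96/5)·(-1/24) = -0.182574

-0.182574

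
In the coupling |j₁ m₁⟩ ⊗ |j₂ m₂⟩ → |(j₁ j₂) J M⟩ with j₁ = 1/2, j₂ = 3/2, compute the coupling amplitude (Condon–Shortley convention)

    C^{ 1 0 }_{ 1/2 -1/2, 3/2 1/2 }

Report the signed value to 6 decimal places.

−√(1/2) ≈ -0.707107

triangle: 1!*0!*2!/4! = 2/24
(j±m)!: 0!*1!*2!*1!*1!*1! = 2
prefactor² = (2J+1)*Δ*N² = 1/2
  k=1: −1/(1!*0!*0!*1!*0!*1!) = -1
Σ = -1  ⇒  CG² = 1/2*(-1)² = 1/2
CG = −√(1/2) = -0.707107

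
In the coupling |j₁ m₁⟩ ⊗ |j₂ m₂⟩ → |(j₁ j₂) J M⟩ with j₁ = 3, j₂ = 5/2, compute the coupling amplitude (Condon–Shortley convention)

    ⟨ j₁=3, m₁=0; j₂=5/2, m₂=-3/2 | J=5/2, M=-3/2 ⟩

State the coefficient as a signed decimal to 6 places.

√[6·3!3!2!/9! · 3!3!1!4!1!4!] = √(864/35)
  +(−1)^0/∏(0,3,3,1,0,1)! = 1/36  (running 1/36)
  +(−1)^1/∏(1,2,2,0,1,2)! = -1/8  (running -7/72)
⟨..|..⟩ = √(864/35)·(-7/72) = -0.483046

−√(7/30) ≈ -0.483046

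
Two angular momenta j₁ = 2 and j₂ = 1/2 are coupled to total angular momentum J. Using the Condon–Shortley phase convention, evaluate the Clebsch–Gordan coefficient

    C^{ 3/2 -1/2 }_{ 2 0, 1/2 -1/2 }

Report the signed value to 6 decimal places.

j₁+j₂−J=1  J+j₁−j₂=3  J−j₁+j₂=0  j₁+j₂+J+1=5
(j₁±m₁, j₂±m₂, J±M) = (2,2,0,1,1,2)
P² = 8/5
sum k=0..0:
  [0] +1/2 = 1/2
S = 1/2
C² = P²·S² = 2/5 ; C = +0.632456

+√(2/5) ≈ +0.632456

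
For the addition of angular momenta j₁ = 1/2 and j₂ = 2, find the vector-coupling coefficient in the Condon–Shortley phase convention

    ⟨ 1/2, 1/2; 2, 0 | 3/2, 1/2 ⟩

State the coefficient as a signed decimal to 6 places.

triangle: 1!×0!×3!/5! = 6/120
(j±m)!: 1!×0!×2!×2!×2!×1! = 8
prefactor² = (2J+1)×Δ×N² = 8/5
  k=0: +1/(0!×1!×0!×2!×0!×1!) = 1/2
Σ = 1/2  ⇒  CG² = 8/5×1/2² = 2/5
CG = +√(2/5) = +0.632456

+√(2/5) = +0.632456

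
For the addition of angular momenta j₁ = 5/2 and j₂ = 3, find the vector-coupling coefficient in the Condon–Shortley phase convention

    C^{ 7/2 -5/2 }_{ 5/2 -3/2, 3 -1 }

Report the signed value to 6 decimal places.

√[8·2!3!4!/10! · 1!4!2!4!1!6!] = √(18432/35)
  +(−1)^1/∏(1,1,3,1,0,3)! = -1/36  (running -1/36)
  +(−1)^2/∏(2,0,2,0,1,4)! = 1/96  (running -5/288)
⟨..|..⟩ = √(18432/35)·(-5/288) = -0.398410

-0.398410  (= −√(10/63))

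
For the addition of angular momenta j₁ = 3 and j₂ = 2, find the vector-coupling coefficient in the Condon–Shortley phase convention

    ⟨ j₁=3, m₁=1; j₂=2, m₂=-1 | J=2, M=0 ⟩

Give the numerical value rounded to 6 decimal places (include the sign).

√[5·3!3!1!/8! · 4!2!1!3!2!2!] = √(36/7)
  +(−1)^0/∏(0,3,2,1,1,0)! = 1/12  (running 1/12)
  +(−1)^1/∏(1,2,1,0,2,1)! = -1/4  (running -1/6)
⟨..|..⟩ = √(36/7)·(-1/6) = -0.377964

−√(1/7) ≈ -0.377964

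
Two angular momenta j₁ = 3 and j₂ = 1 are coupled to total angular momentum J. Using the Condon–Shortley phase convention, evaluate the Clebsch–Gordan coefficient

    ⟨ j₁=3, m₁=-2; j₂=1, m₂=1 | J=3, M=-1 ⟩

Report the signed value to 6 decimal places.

-0.645497  (= −√(5/12))

√[7·1!5!1!/8! · 1!5!2!0!2!4!] = √(240)
  +(−1)^1/∏(1,0,4,1,1,0)! = -1/24  (running -1/24)
⟨..|..⟩ = √(240)·(-1/24) = -0.645497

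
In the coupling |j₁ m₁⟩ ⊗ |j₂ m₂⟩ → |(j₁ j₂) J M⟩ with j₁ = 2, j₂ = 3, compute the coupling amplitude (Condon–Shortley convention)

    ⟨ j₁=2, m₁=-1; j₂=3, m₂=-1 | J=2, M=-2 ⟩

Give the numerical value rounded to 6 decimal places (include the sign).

+√(3/14) = +0.462910

triangle: 3!*1!*3!/8! = 36/40320
(j±m)!: 1!*3!*2!*4!*0!*4! = 6912
prefactor² = (2J+1)*Δ*N² = 216/7
  k=2: +1/(2!*1!*1!*0!*0!*3!) = 1/12
Σ = 1/12  ⇒  CG² = 216/7*1/12² = 3/14
CG = +√(3/14) = +0.462910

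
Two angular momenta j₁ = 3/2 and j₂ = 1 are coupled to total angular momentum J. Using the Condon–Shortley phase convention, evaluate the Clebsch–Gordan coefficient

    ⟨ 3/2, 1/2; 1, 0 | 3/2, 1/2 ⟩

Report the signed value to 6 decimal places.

√[4·1!2!1!/5! · 2!1!1!1!2!1!] = √(4/15)
  +(−1)^0/∏(0,1,1,1,1,0)! = 1  (running 1)
  +(−1)^1/∏(1,0,0,0,2,1)! = -1/2  (running 1/2)
⟨..|..⟩ = √(4/15)·(1/2) = +0.258199

+0.258199  (= +√(1/15))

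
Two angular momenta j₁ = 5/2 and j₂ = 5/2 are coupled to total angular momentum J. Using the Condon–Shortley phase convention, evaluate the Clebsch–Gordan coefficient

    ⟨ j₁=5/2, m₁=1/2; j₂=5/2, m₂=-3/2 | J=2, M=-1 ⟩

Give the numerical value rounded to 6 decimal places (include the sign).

triangle: 3!·2!·2!/8! = 24/40320
(j±m)!: 3!·2!·1!·4!·1!·3! = 1728
prefactor² = (2J+1)·Δ·N² = 36/7
  k=0: +1/(0!·3!·2!·1!·0!·1!) = 1/12
  k=1: −1/(1!·2!·1!·0!·1!·2!) = -1/4
Σ = -1/6  ⇒  CG² = 36/7·(-1/6)² = 1/7
CG = −√(1/7) = -0.377964

−√(1/7) ≈ -0.377964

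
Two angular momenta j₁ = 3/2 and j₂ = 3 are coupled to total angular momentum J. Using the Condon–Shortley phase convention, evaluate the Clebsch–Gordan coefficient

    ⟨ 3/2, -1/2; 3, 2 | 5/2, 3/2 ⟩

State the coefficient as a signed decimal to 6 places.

j₁+j₂−J=2  J+j₁−j₂=1  J−j₁+j₂=4  j₁+j₂+J+1=8
(j₁±m₁, j₂±m₂, J±M) = (1,2,5,1,4,1)
P² = 288/7
sum k=1..2:
  [1] −1/24 = -1/24
  [2] +1/12 = 1/12
S = 1/24
C² = P²·S² = 1/14 ; C = +0.267261

+0.267261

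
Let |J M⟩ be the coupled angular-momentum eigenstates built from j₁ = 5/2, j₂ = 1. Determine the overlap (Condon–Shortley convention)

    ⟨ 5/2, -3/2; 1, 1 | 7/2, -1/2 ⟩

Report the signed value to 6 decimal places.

+√(1/7) = +0.377964

√[8·0!5!2!/8! · 1!4!2!0!3!4!] = √(2304/7)
  +(−1)^0/∏(0,0,4,2,1,0)! = 1/48  (running 1/48)
⟨..|..⟩ = √(2304/7)·(1/48) = +0.377964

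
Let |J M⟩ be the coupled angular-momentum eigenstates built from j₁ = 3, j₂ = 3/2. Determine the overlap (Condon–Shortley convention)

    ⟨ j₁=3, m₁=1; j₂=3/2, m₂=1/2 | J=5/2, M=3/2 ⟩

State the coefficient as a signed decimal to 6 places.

√[6·2!4!1!/8! · 4!2!2!1!4!1!] = √(576/35)
  +(−1)^1/∏(1,1,1,1,3,0)! = -1/6  (running -1/6)
  +(−1)^2/∏(2,0,0,0,4,1)! = 1/48  (running -7/48)
⟨..|..⟩ = √(576/35)·(-7/48) = -0.591608

−√(7/20) ≈ -0.591608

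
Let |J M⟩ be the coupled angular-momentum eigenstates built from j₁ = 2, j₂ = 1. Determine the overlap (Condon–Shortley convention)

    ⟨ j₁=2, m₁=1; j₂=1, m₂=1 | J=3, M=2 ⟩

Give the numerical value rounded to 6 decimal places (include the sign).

+√(2/3) = +0.816497

√[7·0!4!2!/7! · 3!1!2!0!5!1!] = √(96)
  +(−1)^0/∏(0,0,1,2,3,0)! = 1/12  (running 1/12)
⟨..|..⟩ = √(96)·(1/12) = +0.816497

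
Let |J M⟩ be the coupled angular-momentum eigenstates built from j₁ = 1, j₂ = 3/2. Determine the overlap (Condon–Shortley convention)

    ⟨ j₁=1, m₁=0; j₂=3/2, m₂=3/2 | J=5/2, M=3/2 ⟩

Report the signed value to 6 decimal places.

+0.632456  (= +√(2/5))

j₁+j₂−J=0  J+j₁−j₂=2  J−j₁+j₂=3  j₁+j₂+J+1=6
(j₁±m₁, j₂±m₂, J±M) = (1,1,3,0,4,1)
P² = 72/5
sum k=0..0:
  [0] +1/6 = 1/6
S = 1/6
C² = P²·S² = 2/5 ; C = +0.632456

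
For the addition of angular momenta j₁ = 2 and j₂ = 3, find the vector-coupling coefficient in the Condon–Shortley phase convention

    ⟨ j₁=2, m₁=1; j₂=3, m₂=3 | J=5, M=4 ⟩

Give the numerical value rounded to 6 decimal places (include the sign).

+√(2/5) ≈ +0.632456

j₁+j₂−J=0  J+j₁−j₂=4  J−j₁+j₂=6  j₁+j₂+J+1=11
(j₁±m₁, j₂±m₂, J±M) = (3,1,6,0,9,1)
P² = 7464960
sum k=0..0:
  [0] +1/4320 = 1/4320
S = 1/4320
C² = P²·S² = 2/5 ; C = +0.632456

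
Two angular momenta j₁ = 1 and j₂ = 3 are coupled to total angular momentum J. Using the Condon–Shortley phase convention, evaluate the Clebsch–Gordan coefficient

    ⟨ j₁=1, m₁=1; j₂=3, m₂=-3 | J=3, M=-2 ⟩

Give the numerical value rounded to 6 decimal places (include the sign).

+√(1/4) ≈ +0.500000

j₁+j₂−J=1  J+j₁−j₂=1  J−j₁+j₂=5  j₁+j₂+J+1=8
(j₁±m₁, j₂±m₂, J±M) = (2,0,0,6,1,5)
P² = 3600
sum k=0..0:
  [0] +1/120 = 1/120
S = 1/120
C² = P²·S² = 1/4 ; C = +0.500000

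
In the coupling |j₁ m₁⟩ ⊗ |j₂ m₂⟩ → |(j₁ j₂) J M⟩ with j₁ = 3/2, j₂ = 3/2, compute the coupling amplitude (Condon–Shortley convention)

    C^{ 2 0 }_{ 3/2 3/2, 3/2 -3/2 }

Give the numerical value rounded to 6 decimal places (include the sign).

+√(1/4) = +0.500000

j₁+j₂−J=1  J+j₁−j₂=2  J−j₁+j₂=2  j₁+j₂+J+1=6
(j₁±m₁, j₂±m₂, J±M) = (3,0,0,3,2,2)
P² = 4
sum k=0..0:
  [0] +1/4 = 1/4
S = 1/4
C² = P²·S² = 1/4 ; C = +0.500000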